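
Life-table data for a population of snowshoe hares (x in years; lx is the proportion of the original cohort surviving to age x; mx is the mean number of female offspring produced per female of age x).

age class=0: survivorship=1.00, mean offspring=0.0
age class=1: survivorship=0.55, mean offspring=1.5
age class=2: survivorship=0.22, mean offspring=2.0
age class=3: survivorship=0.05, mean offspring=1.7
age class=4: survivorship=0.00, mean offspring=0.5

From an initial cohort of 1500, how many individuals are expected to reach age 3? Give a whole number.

75

Expected survivors = N0 · l_3 = 1500 × 0.05 = 75 → 75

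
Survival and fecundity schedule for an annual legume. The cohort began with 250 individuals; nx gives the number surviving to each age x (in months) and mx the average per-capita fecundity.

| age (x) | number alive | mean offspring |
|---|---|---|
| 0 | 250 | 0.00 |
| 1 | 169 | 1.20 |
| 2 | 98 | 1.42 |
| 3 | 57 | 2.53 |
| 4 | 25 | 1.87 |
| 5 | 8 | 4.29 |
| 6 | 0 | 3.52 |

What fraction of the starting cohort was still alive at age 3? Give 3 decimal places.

l_3 = n_3/n_0 = 57/250 = 0.228 → 0.228

0.228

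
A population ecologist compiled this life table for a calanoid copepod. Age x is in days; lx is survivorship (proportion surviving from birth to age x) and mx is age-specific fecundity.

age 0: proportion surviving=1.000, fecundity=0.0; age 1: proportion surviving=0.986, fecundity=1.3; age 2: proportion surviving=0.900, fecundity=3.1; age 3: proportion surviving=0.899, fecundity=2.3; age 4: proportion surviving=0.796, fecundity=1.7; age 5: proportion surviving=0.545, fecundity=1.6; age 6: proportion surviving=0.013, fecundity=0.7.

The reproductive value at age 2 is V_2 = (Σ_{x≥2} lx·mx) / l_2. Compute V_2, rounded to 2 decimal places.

7.88

lx·mx for x ≥ 2: 2.79, 2.0677, 1.3532, 0.872, 0.0091 → sum = 7.092
V_2 = 7.092 / l_2 = 7.092 / 0.9 = 7.88 → 7.88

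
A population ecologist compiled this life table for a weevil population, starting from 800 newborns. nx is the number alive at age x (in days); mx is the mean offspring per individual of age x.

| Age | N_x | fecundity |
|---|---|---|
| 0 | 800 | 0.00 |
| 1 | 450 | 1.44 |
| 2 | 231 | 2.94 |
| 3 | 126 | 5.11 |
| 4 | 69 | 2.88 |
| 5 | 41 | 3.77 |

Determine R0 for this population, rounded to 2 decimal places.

2.91

lx = nx/n0 = nx/800: 1, 0.5625, 0.28875, 0.1575, 0.08625, 0.05125
lx·mx by age: 0, 0.81, 0.848925…, 0.804825, 0.2484…, 0.193213…
R0 = Σ lx·mx = 2.905363… → 2.91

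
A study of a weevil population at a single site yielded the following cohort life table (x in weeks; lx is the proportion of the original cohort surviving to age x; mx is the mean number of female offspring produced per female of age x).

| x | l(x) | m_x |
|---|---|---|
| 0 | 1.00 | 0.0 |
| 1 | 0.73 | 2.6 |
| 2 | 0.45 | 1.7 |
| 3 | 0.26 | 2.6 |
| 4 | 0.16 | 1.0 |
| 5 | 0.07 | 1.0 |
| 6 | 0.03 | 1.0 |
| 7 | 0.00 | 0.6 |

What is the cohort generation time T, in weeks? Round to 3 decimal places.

1.841

lx·mx: 0, 1.898, 0.765, 0.676, 0.16, 0.07, 0.03, 0 → R0 = 3.599
x·lx·mx: 0, 1.898, 1.53, 2.028, 0.64, 0.35, 0.18, 0 → Σ = 6.626
T = 6.626 / 3.599 = 1.841067… → 1.841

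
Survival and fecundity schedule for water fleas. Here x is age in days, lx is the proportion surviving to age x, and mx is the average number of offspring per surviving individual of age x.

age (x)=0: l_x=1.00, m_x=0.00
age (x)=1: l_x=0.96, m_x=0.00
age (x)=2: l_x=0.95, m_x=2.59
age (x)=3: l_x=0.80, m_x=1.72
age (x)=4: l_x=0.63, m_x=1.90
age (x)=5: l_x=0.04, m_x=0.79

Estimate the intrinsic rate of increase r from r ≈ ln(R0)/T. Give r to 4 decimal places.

0.5872

R0 = Σ lx·mx = 0 + 0 + 2.4605 + 1.376 + 1.197 + 0.0316 = 5.0651
Σ x·lx·mx = 13.995; T = 13.995/5.0651 = 2.76303…
r ≈ ln(R0)/T = ln(5.0651)/2.76303… = 0.587173… → 0.5872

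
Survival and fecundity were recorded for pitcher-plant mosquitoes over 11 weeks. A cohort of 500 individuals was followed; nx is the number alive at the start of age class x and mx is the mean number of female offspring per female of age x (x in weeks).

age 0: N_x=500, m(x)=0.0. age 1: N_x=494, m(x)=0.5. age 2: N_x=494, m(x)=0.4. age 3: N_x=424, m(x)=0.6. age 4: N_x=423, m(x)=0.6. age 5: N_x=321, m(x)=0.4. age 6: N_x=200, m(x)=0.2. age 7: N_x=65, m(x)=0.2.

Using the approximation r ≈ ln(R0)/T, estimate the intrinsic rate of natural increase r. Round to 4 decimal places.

0.2737

lx = nx/n0 = nx/500: 1, 0.988, 0.988, 0.848, 0.846, 0.642, 0.4, 0.13
R0 = Σ lx·mx = 0 + 0.494 + 0.3952 + 0.5088 + 0.5076 + 0.2568 + 0.08 + 0.026 = 2.2684
Σ x·lx·mx = 6.7872; T = 6.7872/2.2684 = 2.99206…
r ≈ ln(R0)/T = ln(2.2684)/2.99206… = 0.273749… → 0.2737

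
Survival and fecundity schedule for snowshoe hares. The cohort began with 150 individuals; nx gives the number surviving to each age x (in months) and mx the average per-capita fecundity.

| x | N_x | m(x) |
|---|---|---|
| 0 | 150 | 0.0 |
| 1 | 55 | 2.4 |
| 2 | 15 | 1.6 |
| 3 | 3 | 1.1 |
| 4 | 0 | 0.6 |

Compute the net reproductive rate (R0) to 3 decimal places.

1.062

lx = nx/n0 = nx/150: 1, 0.36667…, 0.1, 0.02, 0
lx·mx by age: 0, 0.88…, 0.16, 0.022, 0
R0 = Σ lx·mx = 1.062… → 1.062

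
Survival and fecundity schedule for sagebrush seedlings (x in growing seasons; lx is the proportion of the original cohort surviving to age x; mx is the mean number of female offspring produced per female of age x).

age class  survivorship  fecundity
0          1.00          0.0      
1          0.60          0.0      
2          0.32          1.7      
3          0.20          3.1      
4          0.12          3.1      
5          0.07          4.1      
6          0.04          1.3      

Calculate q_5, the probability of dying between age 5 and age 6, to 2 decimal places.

0.43

q_5 = (l_5 − l_6) / l_5 = (0.07 − 0.04) / 0.07
     = 0.03 / 0.07 = 0.428571… → 0.43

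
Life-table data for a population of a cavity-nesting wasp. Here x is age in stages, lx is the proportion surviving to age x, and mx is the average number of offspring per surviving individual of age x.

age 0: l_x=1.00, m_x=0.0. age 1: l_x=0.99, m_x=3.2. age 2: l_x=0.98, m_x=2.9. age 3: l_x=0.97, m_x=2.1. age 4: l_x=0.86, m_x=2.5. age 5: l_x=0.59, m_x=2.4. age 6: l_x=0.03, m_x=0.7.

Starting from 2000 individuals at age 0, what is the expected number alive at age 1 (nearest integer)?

1980

Expected survivors = N0 · l_1 = 2000 × 0.99 = 1980 → 1980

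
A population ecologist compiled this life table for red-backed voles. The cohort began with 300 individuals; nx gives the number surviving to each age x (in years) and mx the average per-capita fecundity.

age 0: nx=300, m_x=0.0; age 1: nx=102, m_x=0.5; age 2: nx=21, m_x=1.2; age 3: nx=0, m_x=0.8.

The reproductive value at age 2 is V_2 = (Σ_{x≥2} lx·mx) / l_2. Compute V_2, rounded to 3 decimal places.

lx = nx/n0 = nx/300: 1, 0.34, 0.07, 0
lx·mx for x ≥ 2: 0.084, 0 → sum = 0.084
V_2 = 0.084 / l_2 = 0.084 / 0.07 = 1.2 → 1.200

1.200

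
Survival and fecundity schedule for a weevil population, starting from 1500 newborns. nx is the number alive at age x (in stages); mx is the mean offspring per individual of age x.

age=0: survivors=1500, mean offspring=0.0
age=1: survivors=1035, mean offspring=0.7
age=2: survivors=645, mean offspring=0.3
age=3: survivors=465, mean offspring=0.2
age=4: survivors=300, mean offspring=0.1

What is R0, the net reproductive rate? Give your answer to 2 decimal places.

0.69

lx = nx/n0 = nx/1500: 1, 0.69, 0.43, 0.31, 0.2
lx·mx by age: 0, 0.483, 0.129, 0.062, 0.02
R0 = Σ lx·mx = 0.694 → 0.69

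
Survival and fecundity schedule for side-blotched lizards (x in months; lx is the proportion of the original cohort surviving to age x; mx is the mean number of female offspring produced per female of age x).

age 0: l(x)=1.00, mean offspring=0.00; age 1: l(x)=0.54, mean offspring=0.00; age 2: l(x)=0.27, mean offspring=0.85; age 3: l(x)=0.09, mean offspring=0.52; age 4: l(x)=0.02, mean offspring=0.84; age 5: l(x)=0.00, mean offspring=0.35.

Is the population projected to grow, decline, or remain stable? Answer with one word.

R0 = Σ lx·mx = 0 + 0 + 0.2295 + 0.0468 + 0.0168 + 0 = 0.2931
R0 < 1, so the population is declining.

declining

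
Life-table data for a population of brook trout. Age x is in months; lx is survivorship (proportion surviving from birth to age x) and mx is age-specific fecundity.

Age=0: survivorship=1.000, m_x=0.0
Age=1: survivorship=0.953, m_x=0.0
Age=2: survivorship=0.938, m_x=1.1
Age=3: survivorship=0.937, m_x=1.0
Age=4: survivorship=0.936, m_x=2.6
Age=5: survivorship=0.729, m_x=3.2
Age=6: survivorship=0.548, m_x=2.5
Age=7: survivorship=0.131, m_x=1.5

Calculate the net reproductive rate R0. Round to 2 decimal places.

8.30

lx·mx by age: 0, 0, 1.0318, 0.937, 2.4336, 2.3328, 1.37, 0.1965
R0 = Σ lx·mx = 8.3017 → 8.30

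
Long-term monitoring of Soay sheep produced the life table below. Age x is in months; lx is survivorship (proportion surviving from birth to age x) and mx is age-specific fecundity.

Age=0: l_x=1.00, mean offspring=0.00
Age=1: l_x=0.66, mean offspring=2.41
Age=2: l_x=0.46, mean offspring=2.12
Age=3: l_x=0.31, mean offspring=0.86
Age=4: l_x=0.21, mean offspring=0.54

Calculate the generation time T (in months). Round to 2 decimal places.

1.63

lx·mx: 0, 1.5906, 0.9752, 0.2666, 0.1134 → R0 = 2.9458
x·lx·mx: 0, 1.5906, 1.9504, 0.7998, 0.4536 → Σ = 4.7944
T = 4.7944 / 2.9458 = 1.627538… → 1.63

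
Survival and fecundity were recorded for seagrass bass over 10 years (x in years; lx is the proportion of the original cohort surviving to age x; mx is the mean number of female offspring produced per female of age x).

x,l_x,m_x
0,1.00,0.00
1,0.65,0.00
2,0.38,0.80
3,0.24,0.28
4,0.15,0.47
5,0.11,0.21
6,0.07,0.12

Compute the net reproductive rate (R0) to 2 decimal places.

0.47

lx·mx by age: 0, 0, 0.304, 0.0672, 0.0705, 0.0231, 0.0084
R0 = Σ lx·mx = 0.4732 → 0.47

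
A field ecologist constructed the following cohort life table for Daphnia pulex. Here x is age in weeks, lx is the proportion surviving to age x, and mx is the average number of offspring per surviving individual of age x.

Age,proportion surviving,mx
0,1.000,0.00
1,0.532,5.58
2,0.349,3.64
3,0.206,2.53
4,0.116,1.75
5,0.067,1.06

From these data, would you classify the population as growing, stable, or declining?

R0 = Σ lx·mx = 0 + 2.96856 + 1.27036 + 0.52118 + 0.203 + 0.07102 = 5.03412
R0 > 1, so the population is growing.

growing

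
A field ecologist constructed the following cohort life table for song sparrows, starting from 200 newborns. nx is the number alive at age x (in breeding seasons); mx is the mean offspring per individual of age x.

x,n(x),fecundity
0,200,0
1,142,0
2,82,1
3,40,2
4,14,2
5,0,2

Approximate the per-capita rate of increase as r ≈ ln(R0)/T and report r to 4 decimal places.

lx = nx/n0 = nx/200: 1, 0.71, 0.41, 0.2, 0.07, 0
R0 = Σ lx·mx = 0 + 0 + 0.41 + 0.4 + 0.14 + 0 = 0.95
Σ x·lx·mx = 2.58; T = 2.58/0.95 = 2.71579…
r ≈ ln(R0)/T = ln(0.95)/2.71579… = -0.018887… → -0.0189

-0.0189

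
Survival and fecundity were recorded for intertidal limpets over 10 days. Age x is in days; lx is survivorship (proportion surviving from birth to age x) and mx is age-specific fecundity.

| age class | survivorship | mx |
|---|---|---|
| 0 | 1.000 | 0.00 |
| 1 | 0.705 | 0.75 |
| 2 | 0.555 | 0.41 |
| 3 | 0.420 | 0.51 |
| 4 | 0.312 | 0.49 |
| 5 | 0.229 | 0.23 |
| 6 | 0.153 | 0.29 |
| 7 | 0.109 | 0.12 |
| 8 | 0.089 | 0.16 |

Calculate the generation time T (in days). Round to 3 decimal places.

lx·mx: 0, 0.52875, 0.22755, 0.2142, 0.15288, 0.05267, 0.04437, 0.01308, 0.01424 → R0 = 1.24774
x·lx·mx: 0, 0.52875, 0.4551, 0.6426, 0.61152, 0.26335, 0.26622, 0.09156, 0.11392 → Σ = 2.97302
T = 2.97302 / 1.24774 = 2.382724… → 2.383

2.383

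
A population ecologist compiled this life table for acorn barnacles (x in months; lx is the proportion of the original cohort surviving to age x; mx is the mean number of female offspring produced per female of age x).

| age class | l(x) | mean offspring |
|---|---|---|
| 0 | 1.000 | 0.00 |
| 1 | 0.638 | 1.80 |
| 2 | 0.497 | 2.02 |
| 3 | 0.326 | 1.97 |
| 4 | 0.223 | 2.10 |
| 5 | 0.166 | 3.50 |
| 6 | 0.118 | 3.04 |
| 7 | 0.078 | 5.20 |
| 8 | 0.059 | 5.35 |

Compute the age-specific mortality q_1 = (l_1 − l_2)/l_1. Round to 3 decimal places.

0.221

q_1 = (l_1 − l_2) / l_1 = (0.638 − 0.497) / 0.638
     = 0.141 / 0.638 = 0.221003… → 0.221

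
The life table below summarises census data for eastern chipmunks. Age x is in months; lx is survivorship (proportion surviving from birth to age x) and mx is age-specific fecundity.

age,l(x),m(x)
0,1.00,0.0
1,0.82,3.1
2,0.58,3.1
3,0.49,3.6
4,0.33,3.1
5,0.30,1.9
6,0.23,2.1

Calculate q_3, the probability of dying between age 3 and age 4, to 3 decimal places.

0.327

q_3 = (l_3 − l_4) / l_3 = (0.49 − 0.33) / 0.49
     = 0.16 / 0.49 = 0.326531… → 0.327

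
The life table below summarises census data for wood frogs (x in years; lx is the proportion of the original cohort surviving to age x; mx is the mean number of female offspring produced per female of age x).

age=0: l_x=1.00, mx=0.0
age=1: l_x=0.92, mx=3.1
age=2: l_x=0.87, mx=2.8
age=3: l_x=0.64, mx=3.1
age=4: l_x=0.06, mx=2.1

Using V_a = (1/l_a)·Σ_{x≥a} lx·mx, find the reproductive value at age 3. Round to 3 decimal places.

lx·mx for x ≥ 3: 1.984, 0.126 → sum = 2.11
V_3 = 2.11 / l_3 = 2.11 / 0.64 = 3.296875 → 3.297

3.297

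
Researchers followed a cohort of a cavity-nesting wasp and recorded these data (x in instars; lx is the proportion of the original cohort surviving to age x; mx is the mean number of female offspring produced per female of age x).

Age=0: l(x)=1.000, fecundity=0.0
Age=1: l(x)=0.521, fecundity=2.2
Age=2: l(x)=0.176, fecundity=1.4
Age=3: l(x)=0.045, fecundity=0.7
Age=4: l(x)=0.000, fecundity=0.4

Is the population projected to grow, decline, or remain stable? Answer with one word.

R0 = Σ lx·mx = 0 + 1.1462 + 0.2464 + 0.0315 + 0 = 1.4241
R0 > 1, so the population is growing.

growing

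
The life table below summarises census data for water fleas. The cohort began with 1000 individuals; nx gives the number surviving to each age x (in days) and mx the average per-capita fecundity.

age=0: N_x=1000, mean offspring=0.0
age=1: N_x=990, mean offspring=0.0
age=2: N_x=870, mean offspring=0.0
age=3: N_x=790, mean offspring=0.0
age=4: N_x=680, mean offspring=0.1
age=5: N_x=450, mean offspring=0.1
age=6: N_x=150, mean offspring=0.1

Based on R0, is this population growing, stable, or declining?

lx = nx/n0 = nx/1000: 1, 0.99, 0.87, 0.79, 0.68, 0.45, 0.15
R0 = Σ lx·mx = 0 + 0 + 0 + 0 + 0.068 + 0.045 + 0.015 = 0.128
R0 < 1, so the population is declining.

declining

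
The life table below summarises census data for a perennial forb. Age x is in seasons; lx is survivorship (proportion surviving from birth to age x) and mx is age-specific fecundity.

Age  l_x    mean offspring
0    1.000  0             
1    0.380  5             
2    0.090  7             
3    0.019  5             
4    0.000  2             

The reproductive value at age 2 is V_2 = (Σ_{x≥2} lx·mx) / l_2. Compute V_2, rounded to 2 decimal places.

8.06

lx·mx for x ≥ 2: 0.63, 0.095, 0 → sum = 0.725
V_2 = 0.725 / l_2 = 0.725 / 0.09 = 8.055556… → 8.06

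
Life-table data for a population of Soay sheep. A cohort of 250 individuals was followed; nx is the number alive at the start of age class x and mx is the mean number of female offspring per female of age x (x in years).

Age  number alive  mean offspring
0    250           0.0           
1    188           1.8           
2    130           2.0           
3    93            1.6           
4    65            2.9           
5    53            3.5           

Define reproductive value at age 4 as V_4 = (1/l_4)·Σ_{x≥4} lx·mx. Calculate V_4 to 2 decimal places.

lx = nx/n0 = nx/250: 1, 0.752, 0.52, 0.372, 0.26, 0.212
lx·mx for x ≥ 4: 0.754, 0.742 → sum = 1.496
V_4 = 1.496 / l_4 = 1.496 / 0.26 = 5.753846… → 5.75

5.75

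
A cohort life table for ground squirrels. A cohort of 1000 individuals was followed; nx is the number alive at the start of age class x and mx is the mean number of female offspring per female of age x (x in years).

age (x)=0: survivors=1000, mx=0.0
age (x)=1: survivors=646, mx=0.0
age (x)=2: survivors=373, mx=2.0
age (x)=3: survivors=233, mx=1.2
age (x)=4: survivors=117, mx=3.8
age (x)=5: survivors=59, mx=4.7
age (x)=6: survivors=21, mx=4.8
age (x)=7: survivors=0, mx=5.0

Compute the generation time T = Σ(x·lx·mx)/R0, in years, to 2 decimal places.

lx = nx/n0 = nx/1000: 1, 0.646, 0.373, 0.233, 0.117, 0.059, 0.021, 0
lx·mx: 0, 0, 0.746, 0.2796, 0.4446, 0.2773, 0.1008, 0 → R0 = 1.8483
x·lx·mx: 0, 0, 1.492, 0.8388, 1.7784, 1.3865, 0.6048, 0 → Σ = 6.1005
T = 6.1005 / 1.8483 = 3.300601… → 3.30

3.30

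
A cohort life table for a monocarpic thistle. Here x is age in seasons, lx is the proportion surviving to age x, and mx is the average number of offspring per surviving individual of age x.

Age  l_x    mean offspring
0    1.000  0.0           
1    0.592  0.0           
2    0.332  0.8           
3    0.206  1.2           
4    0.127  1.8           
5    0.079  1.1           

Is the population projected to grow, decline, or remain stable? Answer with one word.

R0 = Σ lx·mx = 0 + 0 + 0.2656 + 0.2472 + 0.2286 + 0.0869 = 0.8283
R0 < 1, so the population is declining.

declining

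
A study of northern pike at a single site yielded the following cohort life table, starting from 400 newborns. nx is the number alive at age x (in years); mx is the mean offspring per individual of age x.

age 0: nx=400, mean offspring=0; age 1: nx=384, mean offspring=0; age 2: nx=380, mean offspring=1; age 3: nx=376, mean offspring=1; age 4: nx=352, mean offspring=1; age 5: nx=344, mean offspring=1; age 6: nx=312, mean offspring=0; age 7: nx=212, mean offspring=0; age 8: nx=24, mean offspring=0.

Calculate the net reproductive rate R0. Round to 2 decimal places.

lx = nx/n0 = nx/400: 1, 0.96, 0.95, 0.94, 0.88, 0.86, 0.78, 0.53, 0.06
lx·mx by age: 0, 0, 0.95, 0.94, 0.88, 0.86, 0, 0, 0
R0 = Σ lx·mx = 3.63 → 3.63

3.63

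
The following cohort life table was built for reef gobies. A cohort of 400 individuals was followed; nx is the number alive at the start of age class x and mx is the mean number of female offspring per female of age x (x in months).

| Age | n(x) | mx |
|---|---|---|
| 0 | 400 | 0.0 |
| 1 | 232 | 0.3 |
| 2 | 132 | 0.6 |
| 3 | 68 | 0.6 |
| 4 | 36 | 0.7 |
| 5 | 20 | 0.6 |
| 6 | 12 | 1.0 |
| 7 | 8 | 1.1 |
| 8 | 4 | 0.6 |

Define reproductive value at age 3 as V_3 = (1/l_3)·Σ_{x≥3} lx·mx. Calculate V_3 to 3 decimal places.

lx = nx/n0 = nx/400: 1, 0.58, 0.33, 0.17, 0.09, 0.05, 0.03, 0.02, 0.01
lx·mx for x ≥ 3: 0.102, 0.063, 0.03, 0.03, 0.022, 0.006 → sum = 0.253
V_3 = 0.253 / l_3 = 0.253 / 0.17 = 1.488235… → 1.488

1.488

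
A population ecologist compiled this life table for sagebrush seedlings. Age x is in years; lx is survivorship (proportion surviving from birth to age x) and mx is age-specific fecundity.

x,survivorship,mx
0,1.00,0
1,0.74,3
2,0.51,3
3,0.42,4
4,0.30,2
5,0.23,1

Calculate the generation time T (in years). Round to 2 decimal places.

lx·mx: 0, 2.22, 1.53, 1.68, 0.6, 0.23 → R0 = 6.26
x·lx·mx: 0, 2.22, 3.06, 5.04, 2.4, 1.15 → Σ = 13.87
T = 13.87 / 6.26 = 2.215655… → 2.22

2.22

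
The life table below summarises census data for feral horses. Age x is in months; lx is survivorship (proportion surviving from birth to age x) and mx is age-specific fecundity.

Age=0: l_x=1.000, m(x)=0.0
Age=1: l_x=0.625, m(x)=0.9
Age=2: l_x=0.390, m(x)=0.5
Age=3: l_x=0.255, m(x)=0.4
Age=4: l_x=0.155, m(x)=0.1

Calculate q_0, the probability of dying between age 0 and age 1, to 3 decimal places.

0.375

q_0 = (l_0 − l_1) / l_0 = (1 − 0.625) / 1
     = 0.375 / 1 = 0.375 → 0.375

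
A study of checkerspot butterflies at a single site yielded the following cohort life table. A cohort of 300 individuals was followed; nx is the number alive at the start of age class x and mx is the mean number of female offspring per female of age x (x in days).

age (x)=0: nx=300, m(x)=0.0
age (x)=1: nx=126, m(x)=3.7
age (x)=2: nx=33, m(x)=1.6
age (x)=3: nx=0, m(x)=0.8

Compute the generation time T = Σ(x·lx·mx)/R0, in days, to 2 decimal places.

lx = nx/n0 = nx/300: 1, 0.42, 0.11, 0
lx·mx: 0, 1.554, 0.176, 0 → R0 = 1.73
x·lx·mx: 0, 1.554, 0.352, 0 → Σ = 1.906
T = 1.906 / 1.73 = 1.101734… → 1.10

1.10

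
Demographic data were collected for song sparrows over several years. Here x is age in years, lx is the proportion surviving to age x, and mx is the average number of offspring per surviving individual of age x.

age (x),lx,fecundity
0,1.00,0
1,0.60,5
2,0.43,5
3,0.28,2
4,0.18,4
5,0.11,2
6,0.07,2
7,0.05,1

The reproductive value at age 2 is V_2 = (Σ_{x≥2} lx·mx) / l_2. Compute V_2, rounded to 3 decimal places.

lx·mx for x ≥ 2: 2.15, 0.56, 0.72, 0.22, 0.14, 0.05 → sum = 3.84
V_2 = 3.84 / l_2 = 3.84 / 0.43 = 8.930233… → 8.930

8.930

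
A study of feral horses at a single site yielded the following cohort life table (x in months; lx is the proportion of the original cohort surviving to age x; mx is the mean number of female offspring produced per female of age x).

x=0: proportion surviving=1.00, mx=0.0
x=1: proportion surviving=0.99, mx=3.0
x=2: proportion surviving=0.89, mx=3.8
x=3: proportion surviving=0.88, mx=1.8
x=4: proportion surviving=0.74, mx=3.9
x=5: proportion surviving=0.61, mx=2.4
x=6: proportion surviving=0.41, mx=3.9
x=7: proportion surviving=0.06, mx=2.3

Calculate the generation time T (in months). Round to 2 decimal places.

3.13

lx·mx: 0, 2.97, 3.382, 1.584, 2.886, 1.464, 1.599, 0.138 → R0 = 14.023
x·lx·mx: 0, 2.97, 6.764, 4.752, 11.544, 7.32, 9.594, 0.966 → Σ = 43.91
T = 43.91 / 14.023 = 3.131284… → 3.13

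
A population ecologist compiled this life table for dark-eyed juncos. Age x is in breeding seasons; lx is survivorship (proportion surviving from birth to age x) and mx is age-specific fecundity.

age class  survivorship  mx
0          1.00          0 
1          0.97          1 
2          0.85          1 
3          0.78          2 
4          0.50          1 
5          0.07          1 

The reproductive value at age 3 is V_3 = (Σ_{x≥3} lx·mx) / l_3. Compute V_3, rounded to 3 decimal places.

2.731

lx·mx for x ≥ 3: 1.56, 0.5, 0.07 → sum = 2.13
V_3 = 2.13 / l_3 = 2.13 / 0.78 = 2.730769… → 2.731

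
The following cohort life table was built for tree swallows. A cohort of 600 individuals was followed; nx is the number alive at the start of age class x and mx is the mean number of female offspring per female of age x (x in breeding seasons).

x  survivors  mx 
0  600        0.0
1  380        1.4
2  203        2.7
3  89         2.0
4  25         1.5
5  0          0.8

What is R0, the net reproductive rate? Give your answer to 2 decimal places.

lx = nx/n0 = nx/600: 1, 0.63333…, 0.33833…, 0.14833…, 0.04167…, 0
lx·mx by age: 0, 0.886667…, 0.9135…, 0.296667…, 0.0625…, 0
R0 = Σ lx·mx = 2.159333… → 2.16

2.16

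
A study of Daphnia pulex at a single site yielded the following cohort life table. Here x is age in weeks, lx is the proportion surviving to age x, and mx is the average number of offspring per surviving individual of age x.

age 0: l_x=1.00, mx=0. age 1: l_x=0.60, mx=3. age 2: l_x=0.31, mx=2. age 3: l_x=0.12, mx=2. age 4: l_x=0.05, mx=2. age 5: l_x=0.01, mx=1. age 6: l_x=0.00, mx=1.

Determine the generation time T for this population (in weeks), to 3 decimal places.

1.520

lx·mx: 0, 1.8, 0.62, 0.24, 0.1, 0.01, 0 → R0 = 2.77
x·lx·mx: 0, 1.8, 1.24, 0.72, 0.4, 0.05, 0 → Σ = 4.21
T = 4.21 / 2.77 = 1.519856… → 1.520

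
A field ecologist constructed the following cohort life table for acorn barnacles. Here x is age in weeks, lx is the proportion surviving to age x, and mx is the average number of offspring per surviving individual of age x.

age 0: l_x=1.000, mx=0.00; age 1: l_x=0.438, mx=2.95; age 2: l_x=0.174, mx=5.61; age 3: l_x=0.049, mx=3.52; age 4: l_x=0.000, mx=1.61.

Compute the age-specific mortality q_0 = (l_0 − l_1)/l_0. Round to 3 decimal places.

0.562

q_0 = (l_0 − l_1) / l_0 = (1 − 0.438) / 1
     = 0.562 / 1 = 0.562 → 0.562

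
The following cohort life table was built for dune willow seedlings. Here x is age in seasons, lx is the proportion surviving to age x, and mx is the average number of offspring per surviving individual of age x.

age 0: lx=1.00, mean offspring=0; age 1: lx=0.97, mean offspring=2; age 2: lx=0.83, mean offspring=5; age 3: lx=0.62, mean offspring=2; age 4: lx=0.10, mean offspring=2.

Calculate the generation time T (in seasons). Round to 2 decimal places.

1.96

lx·mx: 0, 1.94, 4.15, 1.24, 0.2 → R0 = 7.53
x·lx·mx: 0, 1.94, 8.3, 3.72, 0.8 → Σ = 14.76
T = 14.76 / 7.53 = 1.960159… → 1.96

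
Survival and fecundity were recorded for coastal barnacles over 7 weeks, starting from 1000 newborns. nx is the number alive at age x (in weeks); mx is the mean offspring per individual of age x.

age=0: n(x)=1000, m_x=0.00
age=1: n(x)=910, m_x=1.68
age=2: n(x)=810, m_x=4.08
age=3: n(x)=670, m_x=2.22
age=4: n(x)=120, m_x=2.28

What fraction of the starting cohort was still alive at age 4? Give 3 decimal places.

0.120

l_4 = n_4/n_0 = 120/1000 = 0.12 → 0.120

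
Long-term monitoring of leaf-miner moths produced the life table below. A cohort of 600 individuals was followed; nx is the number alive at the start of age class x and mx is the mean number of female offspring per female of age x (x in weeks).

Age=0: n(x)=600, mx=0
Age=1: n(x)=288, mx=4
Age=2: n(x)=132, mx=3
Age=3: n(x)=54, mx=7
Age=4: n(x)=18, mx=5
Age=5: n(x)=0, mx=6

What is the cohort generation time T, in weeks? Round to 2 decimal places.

lx = nx/n0 = nx/600: 1, 0.48, 0.22, 0.09, 0.03, 0
lx·mx: 0, 1.92, 0.66, 0.63, 0.15, 0 → R0 = 3.36
x·lx·mx: 0, 1.92, 1.32, 1.89, 0.6, 0 → Σ = 5.73
T = 5.73 / 3.36 = 1.705357… → 1.71

1.71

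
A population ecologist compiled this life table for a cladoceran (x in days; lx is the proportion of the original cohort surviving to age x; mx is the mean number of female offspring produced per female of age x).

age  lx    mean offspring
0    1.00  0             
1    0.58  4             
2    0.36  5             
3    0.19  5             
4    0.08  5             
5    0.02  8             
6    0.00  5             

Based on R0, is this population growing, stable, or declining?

growing

R0 = Σ lx·mx = 0 + 2.32 + 1.8 + 0.95 + 0.4 + 0.16 + 0 = 5.63
R0 > 1, so the population is growing.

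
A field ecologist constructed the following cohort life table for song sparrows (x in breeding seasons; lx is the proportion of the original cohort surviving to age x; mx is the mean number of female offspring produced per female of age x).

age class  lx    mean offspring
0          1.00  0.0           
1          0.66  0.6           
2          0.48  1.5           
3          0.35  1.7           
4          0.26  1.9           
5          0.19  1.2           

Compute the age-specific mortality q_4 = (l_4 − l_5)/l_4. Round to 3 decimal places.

q_4 = (l_4 − l_5) / l_4 = (0.26 − 0.19) / 0.26
     = 0.07 / 0.26 = 0.269231… → 0.269

0.269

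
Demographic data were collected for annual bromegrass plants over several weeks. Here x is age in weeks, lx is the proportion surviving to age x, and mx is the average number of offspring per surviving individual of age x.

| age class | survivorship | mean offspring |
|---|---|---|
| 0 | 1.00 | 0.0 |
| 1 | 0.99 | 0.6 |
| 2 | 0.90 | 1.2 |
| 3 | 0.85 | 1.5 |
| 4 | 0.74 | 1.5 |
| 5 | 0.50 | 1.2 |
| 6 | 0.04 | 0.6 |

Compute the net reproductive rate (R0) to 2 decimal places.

4.68

lx·mx by age: 0, 0.594, 1.08, 1.275, 1.11, 0.6, 0.024
R0 = Σ lx·mx = 4.683 → 4.68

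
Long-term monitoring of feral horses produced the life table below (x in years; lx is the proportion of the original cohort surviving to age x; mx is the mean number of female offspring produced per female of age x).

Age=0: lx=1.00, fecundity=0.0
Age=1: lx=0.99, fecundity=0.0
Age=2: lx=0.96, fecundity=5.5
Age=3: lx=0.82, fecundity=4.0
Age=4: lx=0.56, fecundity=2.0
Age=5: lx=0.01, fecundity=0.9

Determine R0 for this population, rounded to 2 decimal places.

9.69

lx·mx by age: 0, 0, 5.28, 3.28, 1.12, 0.009
R0 = Σ lx·mx = 9.689 → 9.69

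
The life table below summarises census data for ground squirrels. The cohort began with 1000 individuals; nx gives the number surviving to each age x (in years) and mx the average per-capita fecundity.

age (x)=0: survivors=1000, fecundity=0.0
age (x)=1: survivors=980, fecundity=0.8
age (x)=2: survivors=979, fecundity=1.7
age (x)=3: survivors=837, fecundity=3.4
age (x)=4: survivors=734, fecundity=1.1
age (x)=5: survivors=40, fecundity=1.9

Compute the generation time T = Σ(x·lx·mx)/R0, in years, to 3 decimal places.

lx = nx/n0 = nx/1000: 1, 0.98, 0.979, 0.837, 0.734, 0.04
lx·mx: 0, 0.784, 1.6643, 2.8458, 0.8074, 0.076 → R0 = 6.1775
x·lx·mx: 0, 0.784, 3.3286, 8.5374, 3.2296, 0.38 → Σ = 16.2596
T = 16.2596 / 6.1775 = 2.632068… → 2.632

2.632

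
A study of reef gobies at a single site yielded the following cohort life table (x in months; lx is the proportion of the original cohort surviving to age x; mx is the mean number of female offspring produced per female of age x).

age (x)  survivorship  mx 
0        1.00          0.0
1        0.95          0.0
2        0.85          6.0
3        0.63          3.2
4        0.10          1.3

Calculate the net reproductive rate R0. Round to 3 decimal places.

lx·mx by age: 0, 0, 5.1, 2.016, 0.13
R0 = Σ lx·mx = 7.246 → 7.246

7.246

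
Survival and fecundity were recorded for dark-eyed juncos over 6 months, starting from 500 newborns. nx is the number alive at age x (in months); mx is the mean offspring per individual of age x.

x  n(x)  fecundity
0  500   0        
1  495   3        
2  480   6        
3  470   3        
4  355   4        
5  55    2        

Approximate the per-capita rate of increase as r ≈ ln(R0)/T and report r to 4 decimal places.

lx = nx/n0 = nx/500: 1, 0.99, 0.96, 0.94, 0.71, 0.11
R0 = Σ lx·mx = 0 + 2.97 + 5.76 + 2.82 + 2.84 + 0.22 = 14.61
Σ x·lx·mx = 35.41; T = 35.41/14.61 = 2.42368…
r ≈ ln(R0)/T = ln(14.61)/2.42368… = 1.106459… → 1.1065

1.1065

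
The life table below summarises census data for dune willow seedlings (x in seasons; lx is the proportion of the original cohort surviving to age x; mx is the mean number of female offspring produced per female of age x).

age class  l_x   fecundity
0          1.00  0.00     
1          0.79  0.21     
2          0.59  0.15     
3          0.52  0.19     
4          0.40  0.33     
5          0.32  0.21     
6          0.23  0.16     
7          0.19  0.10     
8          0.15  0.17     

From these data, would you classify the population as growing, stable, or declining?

declining

R0 = Σ lx·mx = 0 + 0.1659 + 0.0885 + 0.0988 + 0.132 + 0.0672 + 0.0368 + 0.019 + 0.0255 = 0.6337
R0 < 1, so the population is declining.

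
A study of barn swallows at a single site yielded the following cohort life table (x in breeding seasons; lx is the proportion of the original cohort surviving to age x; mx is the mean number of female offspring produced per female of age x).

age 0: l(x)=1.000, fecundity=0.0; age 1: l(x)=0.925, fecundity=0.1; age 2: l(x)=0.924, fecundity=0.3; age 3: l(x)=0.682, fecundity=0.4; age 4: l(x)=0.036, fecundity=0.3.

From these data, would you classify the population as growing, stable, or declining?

R0 = Σ lx·mx = 0 + 0.0925 + 0.2772 + 0.2728 + 0.0108 = 0.6533
R0 < 1, so the population is declining.

declining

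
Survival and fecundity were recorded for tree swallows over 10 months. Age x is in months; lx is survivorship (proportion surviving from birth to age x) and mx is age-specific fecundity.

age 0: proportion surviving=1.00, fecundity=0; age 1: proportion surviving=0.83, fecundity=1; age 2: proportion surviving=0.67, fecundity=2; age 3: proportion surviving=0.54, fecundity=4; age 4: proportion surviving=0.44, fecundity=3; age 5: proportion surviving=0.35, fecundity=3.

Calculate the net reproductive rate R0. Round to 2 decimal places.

lx·mx by age: 0, 0.83, 1.34, 2.16, 1.32, 1.05
R0 = Σ lx·mx = 6.7 → 6.70

6.70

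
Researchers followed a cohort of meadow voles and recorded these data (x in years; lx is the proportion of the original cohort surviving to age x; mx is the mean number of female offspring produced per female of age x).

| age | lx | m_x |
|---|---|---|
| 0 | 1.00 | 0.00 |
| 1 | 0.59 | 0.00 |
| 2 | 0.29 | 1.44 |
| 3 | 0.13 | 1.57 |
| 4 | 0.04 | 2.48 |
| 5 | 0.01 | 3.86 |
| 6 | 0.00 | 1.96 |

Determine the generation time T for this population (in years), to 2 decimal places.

2.68

lx·mx: 0, 0, 0.4176, 0.2041, 0.0992, 0.0386, 0 → R0 = 0.7595
x·lx·mx: 0, 0, 0.8352, 0.6123, 0.3968, 0.193, 0 → Σ = 2.0373
T = 2.0373 / 0.7595 = 2.682423… → 2.68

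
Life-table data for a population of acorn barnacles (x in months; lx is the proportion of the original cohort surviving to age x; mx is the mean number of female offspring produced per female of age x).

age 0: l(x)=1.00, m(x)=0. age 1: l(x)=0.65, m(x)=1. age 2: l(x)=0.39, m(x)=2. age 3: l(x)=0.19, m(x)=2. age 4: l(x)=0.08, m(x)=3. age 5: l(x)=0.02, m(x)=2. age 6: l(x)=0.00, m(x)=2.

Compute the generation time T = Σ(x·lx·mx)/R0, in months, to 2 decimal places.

2.16

lx·mx: 0, 0.65, 0.78, 0.38, 0.24, 0.04, 0 → R0 = 2.09
x·lx·mx: 0, 0.65, 1.56, 1.14, 0.96, 0.2, 0 → Σ = 4.51
T = 4.51 / 2.09 = 2.157895… → 2.16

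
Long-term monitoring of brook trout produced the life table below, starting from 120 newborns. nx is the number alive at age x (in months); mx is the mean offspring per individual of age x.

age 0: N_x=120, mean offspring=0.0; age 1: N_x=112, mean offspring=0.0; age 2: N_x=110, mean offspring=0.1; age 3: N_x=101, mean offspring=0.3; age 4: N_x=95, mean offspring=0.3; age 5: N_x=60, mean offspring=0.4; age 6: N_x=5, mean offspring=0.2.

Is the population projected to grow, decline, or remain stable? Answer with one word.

lx = nx/n0 = nx/120: 1, 0.93333…, 0.91667…, 0.84167…, 0.79167…, 0.5, 0.04167…
R0 = Σ lx·mx = 0 + 0 + 0.091667… + 0.2525… + 0.2375… + 0.2 + 0.008333… = 0.79…
R0 < 1, so the population is declining.

declining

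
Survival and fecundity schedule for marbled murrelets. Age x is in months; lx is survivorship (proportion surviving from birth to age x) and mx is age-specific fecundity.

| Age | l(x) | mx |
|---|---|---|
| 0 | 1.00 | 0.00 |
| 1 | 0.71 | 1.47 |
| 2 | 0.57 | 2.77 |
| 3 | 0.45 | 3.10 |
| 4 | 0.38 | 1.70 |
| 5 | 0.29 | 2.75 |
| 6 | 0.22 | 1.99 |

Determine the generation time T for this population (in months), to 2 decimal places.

lx·mx: 0, 1.0437, 1.5789, 1.395, 0.646, 0.7975, 0.4378 → R0 = 5.8989
x·lx·mx: 0, 1.0437, 3.1578, 4.185, 2.584, 3.9875, 2.6268 → Σ = 17.5848
T = 17.5848 / 5.8989 = 2.98103… → 2.98

2.98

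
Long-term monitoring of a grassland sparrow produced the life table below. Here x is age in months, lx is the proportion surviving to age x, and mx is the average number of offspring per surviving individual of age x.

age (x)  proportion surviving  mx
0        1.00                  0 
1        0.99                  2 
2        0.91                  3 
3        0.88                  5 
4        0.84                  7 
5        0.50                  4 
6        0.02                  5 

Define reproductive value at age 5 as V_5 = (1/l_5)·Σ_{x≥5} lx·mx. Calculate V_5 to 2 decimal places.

4.20

lx·mx for x ≥ 5: 2, 0.1 → sum = 2.1
V_5 = 2.1 / l_5 = 2.1 / 0.5 = 4.2 → 4.20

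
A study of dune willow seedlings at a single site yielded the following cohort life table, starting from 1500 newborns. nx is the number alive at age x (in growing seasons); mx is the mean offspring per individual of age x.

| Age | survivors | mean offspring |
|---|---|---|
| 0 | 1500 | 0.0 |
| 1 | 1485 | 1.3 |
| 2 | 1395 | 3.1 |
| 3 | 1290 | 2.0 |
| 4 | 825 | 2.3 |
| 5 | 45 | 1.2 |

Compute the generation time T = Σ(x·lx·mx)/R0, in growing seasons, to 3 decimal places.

lx = nx/n0 = nx/1500: 1, 0.99, 0.93, 0.86, 0.55, 0.03
lx·mx: 0, 1.287, 2.883, 1.72, 1.265, 0.036 → R0 = 7.191
x·lx·mx: 0, 1.287, 5.766, 5.16, 5.06, 0.18 → Σ = 17.453
T = 17.453 / 7.191 = 2.427062… → 2.427

2.427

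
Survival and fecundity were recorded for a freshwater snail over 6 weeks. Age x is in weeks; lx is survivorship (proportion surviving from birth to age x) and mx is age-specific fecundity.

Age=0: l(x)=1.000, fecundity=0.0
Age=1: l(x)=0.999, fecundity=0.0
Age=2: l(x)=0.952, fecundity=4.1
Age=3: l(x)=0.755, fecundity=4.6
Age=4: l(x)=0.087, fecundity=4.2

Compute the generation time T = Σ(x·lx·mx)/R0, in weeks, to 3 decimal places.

2.543

lx·mx: 0, 0, 3.9032, 3.473, 0.3654 → R0 = 7.7416
x·lx·mx: 0, 0, 7.8064, 10.419, 1.4616 → Σ = 19.687
T = 19.687 / 7.7416 = 2.543014… → 2.543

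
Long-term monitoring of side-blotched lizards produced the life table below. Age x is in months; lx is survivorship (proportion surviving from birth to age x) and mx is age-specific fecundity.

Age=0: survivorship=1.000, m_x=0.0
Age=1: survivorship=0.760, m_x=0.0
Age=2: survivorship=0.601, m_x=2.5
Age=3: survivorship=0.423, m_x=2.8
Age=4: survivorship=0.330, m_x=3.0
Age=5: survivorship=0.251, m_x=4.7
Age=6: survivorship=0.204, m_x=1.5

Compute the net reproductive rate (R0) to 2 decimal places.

lx·mx by age: 0, 0, 1.5025, 1.1844, 0.99, 1.1797, 0.306
R0 = Σ lx·mx = 5.1626 → 5.16

5.16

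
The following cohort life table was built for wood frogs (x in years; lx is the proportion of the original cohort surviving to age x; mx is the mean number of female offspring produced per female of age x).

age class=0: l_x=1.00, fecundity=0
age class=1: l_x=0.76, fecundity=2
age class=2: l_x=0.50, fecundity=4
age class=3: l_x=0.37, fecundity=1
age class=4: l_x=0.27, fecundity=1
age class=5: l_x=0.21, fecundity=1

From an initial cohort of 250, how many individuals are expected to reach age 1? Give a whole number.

190

Expected survivors = N0 · l_1 = 250 × 0.76 = 190 → 190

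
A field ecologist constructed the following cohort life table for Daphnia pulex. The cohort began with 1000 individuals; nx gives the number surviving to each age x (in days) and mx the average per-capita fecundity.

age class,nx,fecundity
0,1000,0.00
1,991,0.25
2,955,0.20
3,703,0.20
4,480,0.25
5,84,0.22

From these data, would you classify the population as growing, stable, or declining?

lx = nx/n0 = nx/1000: 1, 0.991, 0.955, 0.703, 0.48, 0.084
R0 = Σ lx·mx = 0 + 0.24775 + 0.191 + 0.1406 + 0.12 + 0.01848 = 0.71783
R0 < 1, so the population is declining.

declining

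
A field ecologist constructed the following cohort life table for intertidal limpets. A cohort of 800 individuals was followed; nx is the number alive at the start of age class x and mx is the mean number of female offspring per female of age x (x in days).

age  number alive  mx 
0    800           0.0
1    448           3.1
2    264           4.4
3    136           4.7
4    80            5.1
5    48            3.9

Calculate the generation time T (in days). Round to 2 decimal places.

lx = nx/n0 = nx/800: 1, 0.56, 0.33, 0.17, 0.1, 0.06
lx·mx: 0, 1.736, 1.452, 0.799, 0.51, 0.234 → R0 = 4.731
x·lx·mx: 0, 1.736, 2.904, 2.397, 2.04, 1.17 → Σ = 10.247
T = 10.247 / 4.731 = 2.165927… → 2.17

2.17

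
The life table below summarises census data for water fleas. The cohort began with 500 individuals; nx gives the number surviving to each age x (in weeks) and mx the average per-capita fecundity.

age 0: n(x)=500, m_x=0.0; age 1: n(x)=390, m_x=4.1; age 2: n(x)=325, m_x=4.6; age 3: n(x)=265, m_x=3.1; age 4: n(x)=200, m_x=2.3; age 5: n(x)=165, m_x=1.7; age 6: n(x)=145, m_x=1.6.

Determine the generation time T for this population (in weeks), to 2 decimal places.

lx = nx/n0 = nx/500: 1, 0.78, 0.65, 0.53, 0.4, 0.33, 0.29
lx·mx: 0, 3.198, 2.99, 1.643, 0.92, 0.561, 0.464 → R0 = 9.776
x·lx·mx: 0, 3.198, 5.98, 4.929, 3.68, 2.805, 2.784 → Σ = 23.376
T = 23.376 / 9.776 = 2.391162… → 2.39

2.39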